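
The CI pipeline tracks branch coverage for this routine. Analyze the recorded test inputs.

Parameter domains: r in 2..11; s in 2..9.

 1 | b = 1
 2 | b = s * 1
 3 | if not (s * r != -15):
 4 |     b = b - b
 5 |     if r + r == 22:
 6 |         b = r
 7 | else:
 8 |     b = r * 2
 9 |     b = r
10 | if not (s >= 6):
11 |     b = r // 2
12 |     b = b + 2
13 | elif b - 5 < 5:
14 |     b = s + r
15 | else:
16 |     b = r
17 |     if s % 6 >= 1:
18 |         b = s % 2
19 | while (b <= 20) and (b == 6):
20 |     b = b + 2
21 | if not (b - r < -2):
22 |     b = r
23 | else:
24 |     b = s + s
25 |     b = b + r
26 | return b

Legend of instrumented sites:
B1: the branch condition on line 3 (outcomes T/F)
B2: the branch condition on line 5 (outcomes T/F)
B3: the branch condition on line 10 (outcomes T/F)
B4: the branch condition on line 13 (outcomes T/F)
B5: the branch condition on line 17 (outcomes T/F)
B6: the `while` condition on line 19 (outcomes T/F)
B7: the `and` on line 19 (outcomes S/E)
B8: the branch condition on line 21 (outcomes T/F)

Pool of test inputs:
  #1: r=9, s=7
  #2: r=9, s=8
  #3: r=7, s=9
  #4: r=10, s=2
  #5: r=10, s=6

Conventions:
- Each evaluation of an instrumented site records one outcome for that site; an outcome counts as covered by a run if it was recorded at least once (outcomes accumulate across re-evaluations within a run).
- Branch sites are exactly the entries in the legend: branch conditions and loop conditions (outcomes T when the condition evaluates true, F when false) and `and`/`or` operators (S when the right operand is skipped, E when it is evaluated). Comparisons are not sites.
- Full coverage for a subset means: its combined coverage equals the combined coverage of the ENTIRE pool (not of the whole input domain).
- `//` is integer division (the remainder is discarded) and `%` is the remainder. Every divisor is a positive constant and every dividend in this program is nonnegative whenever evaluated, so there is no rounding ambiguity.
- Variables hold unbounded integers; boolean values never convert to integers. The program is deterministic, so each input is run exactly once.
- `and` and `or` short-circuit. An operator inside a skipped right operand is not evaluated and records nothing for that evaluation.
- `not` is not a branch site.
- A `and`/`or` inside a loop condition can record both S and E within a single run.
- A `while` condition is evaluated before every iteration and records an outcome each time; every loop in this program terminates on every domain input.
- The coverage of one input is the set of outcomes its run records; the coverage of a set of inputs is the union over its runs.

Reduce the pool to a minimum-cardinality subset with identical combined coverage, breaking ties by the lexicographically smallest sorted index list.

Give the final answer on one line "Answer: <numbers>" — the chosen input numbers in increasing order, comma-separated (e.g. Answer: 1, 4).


input #1, r=9, s=7: events B1->F, B3->F, B4->T, B7->E, B6->F, B8->T; outcomes B1=F, B3=F, B4=T, B6=F, B7=E, B8=T
input #2, r=9, s=8: events B1->F, B3->F, B4->T, B7->E, B6->F, B8->T; outcomes B1=F, B3=F, B4=T, B6=F, B7=E, B8=T
input #3, r=7, s=9: events B1->F, B3->F, B4->T, B7->E, B6->F, B8->T; outcomes B1=F, B3=F, B4=T, B6=F, B7=E, B8=T
input #4, r=10, s=2: events B1->F, B3->T, B7->E, B6->F, B8->F; outcomes B1=F, B3=T, B6=F, B7=E, B8=F
input #5, r=10, s=6: events B1->F, B3->F, B4->F, B5->F, B7->E, B6->F, B8->T; outcomes B1=F, B3=F, B4=F, B5=F, B6=F, B7=E, B8=T
together the pool reaches 10 outcomes: B1=F, B3=T, B3=F, B4=T, B4=F, B5=F, B6=F, B7=E, B8=T, B8=F
every size-1 subset falls short of the 10 outcomes (best: 7/10)
every size-2 subset falls short of the 10 outcomes (best: 9/10)
inputs {1, 4, 5} (size 3) cover everything; no size-3 subset with a lexicographically smaller index list covers all 10
Answer: 1, 4, 5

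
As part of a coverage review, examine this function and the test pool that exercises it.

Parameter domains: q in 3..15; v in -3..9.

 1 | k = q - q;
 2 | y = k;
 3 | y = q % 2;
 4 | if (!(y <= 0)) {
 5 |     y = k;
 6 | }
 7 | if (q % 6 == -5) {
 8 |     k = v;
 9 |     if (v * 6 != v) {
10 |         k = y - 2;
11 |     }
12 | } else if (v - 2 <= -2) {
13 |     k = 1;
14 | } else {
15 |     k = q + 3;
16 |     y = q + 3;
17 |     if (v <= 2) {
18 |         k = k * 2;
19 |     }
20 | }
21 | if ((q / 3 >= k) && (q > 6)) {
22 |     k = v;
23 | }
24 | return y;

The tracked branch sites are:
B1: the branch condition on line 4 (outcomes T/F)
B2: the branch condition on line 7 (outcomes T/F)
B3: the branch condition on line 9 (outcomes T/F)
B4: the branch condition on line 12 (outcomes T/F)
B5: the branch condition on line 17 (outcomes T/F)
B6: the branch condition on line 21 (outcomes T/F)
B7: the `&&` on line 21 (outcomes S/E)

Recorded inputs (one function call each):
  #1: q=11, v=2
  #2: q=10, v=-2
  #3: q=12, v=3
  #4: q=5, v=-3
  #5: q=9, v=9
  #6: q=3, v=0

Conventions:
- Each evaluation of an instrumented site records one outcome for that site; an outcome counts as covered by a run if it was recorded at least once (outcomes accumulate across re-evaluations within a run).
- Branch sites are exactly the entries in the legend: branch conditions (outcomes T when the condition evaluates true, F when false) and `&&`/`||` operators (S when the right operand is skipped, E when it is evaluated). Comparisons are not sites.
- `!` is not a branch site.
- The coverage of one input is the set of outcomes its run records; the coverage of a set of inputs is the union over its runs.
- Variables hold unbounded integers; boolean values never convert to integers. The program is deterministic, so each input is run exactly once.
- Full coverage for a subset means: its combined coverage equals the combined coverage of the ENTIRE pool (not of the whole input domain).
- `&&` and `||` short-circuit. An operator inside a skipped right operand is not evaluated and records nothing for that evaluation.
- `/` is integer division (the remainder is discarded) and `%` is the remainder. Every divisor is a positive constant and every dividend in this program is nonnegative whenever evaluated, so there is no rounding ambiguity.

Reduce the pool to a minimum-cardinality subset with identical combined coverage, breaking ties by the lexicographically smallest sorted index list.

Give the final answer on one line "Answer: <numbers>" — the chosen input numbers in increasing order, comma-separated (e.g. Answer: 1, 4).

#1 (q=11, v=2) -> covered: B1=T, B2=F, B4=F, B5=T, B6=F, B7=S
#2 (q=10, v=-2) -> covered: B1=F, B2=F, B4=T, B6=T, B7=E
#3 (q=12, v=3) -> covered: B1=F, B2=F, B4=F, B5=F, B6=F, B7=S
#4 (q=5, v=-3) -> covered: B1=T, B2=F, B4=T, B6=F, B7=E
#5 (q=9, v=9) -> covered: B1=T, B2=F, B4=F, B5=F, B6=F, B7=S
#6 (q=3, v=0) -> covered: B1=T, B2=F, B4=T, B6=F, B7=E
together the pool reaches 11 outcomes: B1=T, B1=F, B2=F, B4=T, B4=F, B5=T, B5=F, B6=T, B6=F, B7=S, B7=E
every size-1 subset falls short of the 11 outcomes (best: 6/11)
every size-2 subset falls short of the 11 outcomes (best: 10/11)
inputs {1, 2, 3} (size 3) cover everything; no size-3 subset with a lexicographically smaller index list covers all 11

Answer: 1, 2, 3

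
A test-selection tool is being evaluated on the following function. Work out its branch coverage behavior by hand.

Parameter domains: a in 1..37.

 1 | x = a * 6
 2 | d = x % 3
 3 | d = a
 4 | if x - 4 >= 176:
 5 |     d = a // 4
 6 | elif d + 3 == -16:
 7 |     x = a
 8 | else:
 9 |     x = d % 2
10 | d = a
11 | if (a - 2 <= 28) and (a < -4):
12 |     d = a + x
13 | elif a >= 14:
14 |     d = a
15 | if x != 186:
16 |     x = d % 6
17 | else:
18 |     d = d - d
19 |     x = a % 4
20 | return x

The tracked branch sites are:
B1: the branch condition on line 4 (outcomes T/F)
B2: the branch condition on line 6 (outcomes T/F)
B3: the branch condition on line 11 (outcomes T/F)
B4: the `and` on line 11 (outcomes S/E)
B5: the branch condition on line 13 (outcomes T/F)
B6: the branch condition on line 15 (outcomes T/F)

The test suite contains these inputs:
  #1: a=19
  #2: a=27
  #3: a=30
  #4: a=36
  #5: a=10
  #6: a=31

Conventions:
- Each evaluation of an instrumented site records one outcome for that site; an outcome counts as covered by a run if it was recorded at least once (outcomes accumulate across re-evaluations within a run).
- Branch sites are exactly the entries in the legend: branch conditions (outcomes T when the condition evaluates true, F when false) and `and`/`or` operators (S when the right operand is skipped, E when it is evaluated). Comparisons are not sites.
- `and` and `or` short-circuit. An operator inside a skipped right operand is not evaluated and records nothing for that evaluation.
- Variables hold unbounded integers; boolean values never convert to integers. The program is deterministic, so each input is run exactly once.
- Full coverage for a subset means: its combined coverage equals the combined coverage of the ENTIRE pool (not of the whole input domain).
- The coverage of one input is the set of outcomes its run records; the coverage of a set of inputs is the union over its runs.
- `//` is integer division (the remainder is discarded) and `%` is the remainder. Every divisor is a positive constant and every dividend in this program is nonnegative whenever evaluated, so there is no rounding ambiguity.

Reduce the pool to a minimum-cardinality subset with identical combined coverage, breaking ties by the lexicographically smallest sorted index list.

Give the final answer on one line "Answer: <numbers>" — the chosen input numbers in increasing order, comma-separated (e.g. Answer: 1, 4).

run #1 (a=19) runs B1->F, B2->F, B4->E, B3->F, B5->T, B6->T; records B1=F, B2=F, B3=F, B4=E, B5=T, B6=T
run #2 (a=27) runs B1->F, B2->F, B4->E, B3->F, B5->T, B6->T; records B1=F, B2=F, B3=F, B4=E, B5=T, B6=T
run #3 (a=30) runs B1->T, B4->E, B3->F, B5->T, B6->T; records B1=T, B3=F, B4=E, B5=T, B6=T
run #4 (a=36) runs B1->T, B4->S, B3->F, B5->T, B6->T; records B1=T, B3=F, B4=S, B5=T, B6=T
run #5 (a=10) runs B1->F, B2->F, B4->E, B3->F, B5->F, B6->T; records B1=F, B2=F, B3=F, B4=E, B5=F, B6=T
run #6 (a=31) runs B1->T, B4->S, B3->F, B5->T, B6->F; records B1=T, B3=F, B4=S, B5=T, B6=F
pool-wide coverage (10 outcomes): B1=T, B1=F, B2=F, B3=F, B4=S, B4=E, B5=T, B5=F, B6=T, B6=F
size 1 is not enough: best union over all size-1 subsets is 6/10
inputs {5, 6} (size 2) cover everything; no size-2 subset with a lexicographically smaller index list covers all 10

Answer: 5, 6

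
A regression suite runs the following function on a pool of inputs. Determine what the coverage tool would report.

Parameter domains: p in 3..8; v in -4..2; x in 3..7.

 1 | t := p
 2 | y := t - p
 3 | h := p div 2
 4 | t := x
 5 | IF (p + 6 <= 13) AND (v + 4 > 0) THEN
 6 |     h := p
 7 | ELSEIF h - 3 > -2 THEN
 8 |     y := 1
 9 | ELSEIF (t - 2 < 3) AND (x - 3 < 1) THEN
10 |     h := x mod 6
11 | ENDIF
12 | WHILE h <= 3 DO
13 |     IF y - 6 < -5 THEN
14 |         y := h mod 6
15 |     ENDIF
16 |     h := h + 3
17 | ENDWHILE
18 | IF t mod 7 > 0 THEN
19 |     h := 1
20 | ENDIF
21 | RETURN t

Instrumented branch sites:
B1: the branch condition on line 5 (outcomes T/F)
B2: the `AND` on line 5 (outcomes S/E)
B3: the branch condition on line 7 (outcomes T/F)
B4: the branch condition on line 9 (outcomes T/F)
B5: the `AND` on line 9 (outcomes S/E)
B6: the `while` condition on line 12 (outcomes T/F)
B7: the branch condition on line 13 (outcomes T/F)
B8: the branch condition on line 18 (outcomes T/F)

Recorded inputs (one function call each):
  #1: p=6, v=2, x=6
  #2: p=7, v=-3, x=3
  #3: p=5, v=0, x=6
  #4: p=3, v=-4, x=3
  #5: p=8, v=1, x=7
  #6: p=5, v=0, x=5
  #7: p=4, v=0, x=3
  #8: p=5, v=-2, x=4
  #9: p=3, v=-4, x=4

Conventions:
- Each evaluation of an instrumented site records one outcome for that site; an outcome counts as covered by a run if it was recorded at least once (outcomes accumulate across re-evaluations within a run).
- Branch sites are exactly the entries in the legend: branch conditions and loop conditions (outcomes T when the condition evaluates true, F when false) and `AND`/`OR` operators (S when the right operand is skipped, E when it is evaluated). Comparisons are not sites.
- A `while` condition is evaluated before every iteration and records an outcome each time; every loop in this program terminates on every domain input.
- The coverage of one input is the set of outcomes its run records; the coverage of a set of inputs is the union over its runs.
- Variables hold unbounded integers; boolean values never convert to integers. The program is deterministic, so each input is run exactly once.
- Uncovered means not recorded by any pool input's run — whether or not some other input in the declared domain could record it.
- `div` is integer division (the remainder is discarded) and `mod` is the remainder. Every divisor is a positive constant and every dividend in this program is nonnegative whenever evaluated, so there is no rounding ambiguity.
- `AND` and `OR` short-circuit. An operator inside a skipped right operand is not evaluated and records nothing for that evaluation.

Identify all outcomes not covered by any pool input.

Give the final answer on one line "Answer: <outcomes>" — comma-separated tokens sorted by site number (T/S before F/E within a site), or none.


#1 (p=6, v=2, x=6) -> covered: B1=T, B2=E, B6=F, B8=T
#2 (p=7, v=-3, x=3) -> covered: B1=T, B2=E, B6=F, B8=T
#3 (p=5, v=0, x=6) -> covered: B1=T, B2=E, B6=F, B8=T
#4 (p=3, v=-4, x=3) -> covered: B1=F, B2=E, B3=F, B4=T, B5=E, B6=T, B6=F, B7=T, B8=T
#5 (p=8, v=1, x=7) -> covered: B1=F, B2=S, B3=T, B6=F, B8=F
#6 (p=5, v=0, x=5) -> covered: B1=T, B2=E, B6=F, B8=T
#7 (p=4, v=0, x=3) -> covered: B1=T, B2=E, B6=F, B8=T
#8 (p=5, v=-2, x=4) -> covered: B1=T, B2=E, B6=F, B8=T
#9 (p=3, v=-4, x=4) -> covered: B1=F, B2=E, B3=F, B4=F, B5=E, B6=T, B6=F, B7=T, B8=T
union over the pool: B1=T, B1=F, B2=S, B2=E, B3=T, B3=F, B4=T, B4=F, B5=E, B6=T, B6=F, B7=T, B8=T, B8=F
uncovered (2 of 16): B5=S, B7=F
Answer: B5=S, B7=F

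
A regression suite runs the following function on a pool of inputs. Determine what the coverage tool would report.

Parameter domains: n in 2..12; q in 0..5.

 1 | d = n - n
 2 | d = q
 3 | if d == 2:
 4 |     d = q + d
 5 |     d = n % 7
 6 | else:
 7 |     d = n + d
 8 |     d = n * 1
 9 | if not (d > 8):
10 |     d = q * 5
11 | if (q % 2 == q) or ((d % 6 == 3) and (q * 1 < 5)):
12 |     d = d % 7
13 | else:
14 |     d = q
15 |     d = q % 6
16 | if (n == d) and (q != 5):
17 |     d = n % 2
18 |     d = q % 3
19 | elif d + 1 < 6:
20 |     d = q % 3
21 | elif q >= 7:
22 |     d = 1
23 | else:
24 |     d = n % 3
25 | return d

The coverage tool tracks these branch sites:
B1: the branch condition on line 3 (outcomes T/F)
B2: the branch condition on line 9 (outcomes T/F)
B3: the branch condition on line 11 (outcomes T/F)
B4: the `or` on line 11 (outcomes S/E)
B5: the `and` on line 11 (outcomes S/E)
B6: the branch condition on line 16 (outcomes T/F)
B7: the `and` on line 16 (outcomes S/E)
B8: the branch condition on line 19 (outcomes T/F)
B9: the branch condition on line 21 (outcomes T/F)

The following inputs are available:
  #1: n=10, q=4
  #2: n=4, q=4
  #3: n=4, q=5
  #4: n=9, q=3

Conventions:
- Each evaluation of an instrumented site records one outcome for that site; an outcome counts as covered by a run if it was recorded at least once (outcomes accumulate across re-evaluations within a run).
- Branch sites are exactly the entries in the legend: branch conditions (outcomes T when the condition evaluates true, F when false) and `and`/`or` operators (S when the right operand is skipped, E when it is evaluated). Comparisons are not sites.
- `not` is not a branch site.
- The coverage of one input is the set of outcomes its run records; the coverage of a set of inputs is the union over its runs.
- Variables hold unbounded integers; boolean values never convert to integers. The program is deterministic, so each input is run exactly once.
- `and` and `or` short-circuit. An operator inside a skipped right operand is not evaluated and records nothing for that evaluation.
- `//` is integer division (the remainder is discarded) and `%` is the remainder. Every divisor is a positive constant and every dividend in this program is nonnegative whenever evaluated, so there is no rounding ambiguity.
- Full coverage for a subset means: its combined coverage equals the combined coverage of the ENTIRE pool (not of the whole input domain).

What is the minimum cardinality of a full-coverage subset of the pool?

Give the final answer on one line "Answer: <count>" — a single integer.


run #1 (n=10, q=4) runs B1->F, B2->F, B4->E, B5->S, B3->F, B7->S, B6->F, B8->T; records B1=F, B2=F, B3=F, B4=E, B5=S, B6=F, B7=S, B8=T
run #2 (n=4, q=4) runs B1->F, B2->T, B4->E, B5->S, B3->F, B7->E, B6->T; records B1=F, B2=T, B3=F, B4=E, B5=S, B6=T, B7=E
run #3 (n=4, q=5) runs B1->F, B2->T, B4->E, B5->S, B3->F, B7->S, B6->F, B8->F, B9->F; records B1=F, B2=T, B3=F, B4=E, B5=S, B6=F, B7=S, B8=F, B9=F
run #4 (n=9, q=3) runs B1->F, B2->F, B4->E, B5->E, B3->T, B7->S, B6->F, B8->T; records B1=F, B2=F, B3=T, B4=E, B5=E, B6=F, B7=S, B8=T
pool-wide coverage (15 outcomes): B1=F, B2=T, B2=F, B3=T, B3=F, B4=E, B5=S, B5=E, B6=T, B6=F, B7=S, B7=E, B8=T, B8=F, B9=F
no size-1 subset reaches all 15 outcomes (best union: 9/15)
no size-2 subset reaches all 15 outcomes (best union: 13/15)
size 3: inputs {2, 3, 4} cover all 15 outcomes, and no lexicographically smaller subset of this size does
Answer: 3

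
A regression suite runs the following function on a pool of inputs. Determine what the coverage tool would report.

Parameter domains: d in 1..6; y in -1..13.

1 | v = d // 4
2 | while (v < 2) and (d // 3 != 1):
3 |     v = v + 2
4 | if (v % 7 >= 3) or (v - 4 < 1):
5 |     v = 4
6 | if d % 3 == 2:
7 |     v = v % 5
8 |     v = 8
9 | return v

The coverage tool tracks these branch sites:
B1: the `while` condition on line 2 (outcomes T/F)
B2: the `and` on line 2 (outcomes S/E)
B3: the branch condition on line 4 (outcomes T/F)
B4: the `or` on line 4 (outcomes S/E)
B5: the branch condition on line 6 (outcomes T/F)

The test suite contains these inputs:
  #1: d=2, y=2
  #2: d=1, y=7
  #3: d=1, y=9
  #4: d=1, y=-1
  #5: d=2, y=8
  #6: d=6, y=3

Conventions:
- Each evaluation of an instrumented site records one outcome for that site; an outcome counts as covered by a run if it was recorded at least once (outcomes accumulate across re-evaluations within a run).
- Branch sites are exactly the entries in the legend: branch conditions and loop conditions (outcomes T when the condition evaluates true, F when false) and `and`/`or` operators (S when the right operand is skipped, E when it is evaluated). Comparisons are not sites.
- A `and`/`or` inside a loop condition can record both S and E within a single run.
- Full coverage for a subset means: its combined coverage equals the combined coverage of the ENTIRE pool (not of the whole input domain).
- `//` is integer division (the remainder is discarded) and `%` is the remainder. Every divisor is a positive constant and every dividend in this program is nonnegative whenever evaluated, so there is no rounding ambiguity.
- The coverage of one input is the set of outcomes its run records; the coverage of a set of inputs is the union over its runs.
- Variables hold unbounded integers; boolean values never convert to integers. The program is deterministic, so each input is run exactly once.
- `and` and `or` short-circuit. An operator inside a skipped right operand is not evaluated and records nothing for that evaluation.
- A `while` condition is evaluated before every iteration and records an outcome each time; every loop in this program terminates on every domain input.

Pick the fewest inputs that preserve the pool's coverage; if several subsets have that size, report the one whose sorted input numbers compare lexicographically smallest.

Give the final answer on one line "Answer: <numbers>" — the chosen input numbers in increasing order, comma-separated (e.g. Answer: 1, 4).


#1 (d=2, y=2) -> B2->E, B1->T, B2->S, B1->F, B4->E, B3->T, B5->T; covered: B1=T, B1=F, B2=S, B2=E, B3=T, B4=E, B5=T
#2 (d=1, y=7) -> B2->E, B1->T, B2->S, B1->F, B4->E, B3->T, B5->F; covered: B1=T, B1=F, B2=S, B2=E, B3=T, B4=E, B5=F
#3 (d=1, y=9) -> B2->E, B1->T, B2->S, B1->F, B4->E, B3->T, B5->F; covered: B1=T, B1=F, B2=S, B2=E, B3=T, B4=E, B5=F
#4 (d=1, y=-1) -> B2->E, B1->T, B2->S, B1->F, B4->E, B3->T, B5->F; covered: B1=T, B1=F, B2=S, B2=E, B3=T, B4=E, B5=F
#5 (d=2, y=8) -> B2->E, B1->T, B2->S, B1->F, B4->E, B3->T, B5->T; covered: B1=T, B1=F, B2=S, B2=E, B3=T, B4=E, B5=T
#6 (d=6, y=3) -> B2->E, B1->T, B2->S, B1->F, B4->S, B3->T, B5->F; covered: B1=T, B1=F, B2=S, B2=E, B3=T, B4=S, B5=F
the full pool covers 9 outcomes: B1=T, B1=F, B2=S, B2=E, B3=T, B4=S, B4=E, B5=T, B5=F
every size-1 subset falls short of the 9 outcomes (best: 7/9)
the canonical winner is {1, 6}: size 2, full 9-outcome coverage, earliest index list among size-2 covers
Answer: 1, 6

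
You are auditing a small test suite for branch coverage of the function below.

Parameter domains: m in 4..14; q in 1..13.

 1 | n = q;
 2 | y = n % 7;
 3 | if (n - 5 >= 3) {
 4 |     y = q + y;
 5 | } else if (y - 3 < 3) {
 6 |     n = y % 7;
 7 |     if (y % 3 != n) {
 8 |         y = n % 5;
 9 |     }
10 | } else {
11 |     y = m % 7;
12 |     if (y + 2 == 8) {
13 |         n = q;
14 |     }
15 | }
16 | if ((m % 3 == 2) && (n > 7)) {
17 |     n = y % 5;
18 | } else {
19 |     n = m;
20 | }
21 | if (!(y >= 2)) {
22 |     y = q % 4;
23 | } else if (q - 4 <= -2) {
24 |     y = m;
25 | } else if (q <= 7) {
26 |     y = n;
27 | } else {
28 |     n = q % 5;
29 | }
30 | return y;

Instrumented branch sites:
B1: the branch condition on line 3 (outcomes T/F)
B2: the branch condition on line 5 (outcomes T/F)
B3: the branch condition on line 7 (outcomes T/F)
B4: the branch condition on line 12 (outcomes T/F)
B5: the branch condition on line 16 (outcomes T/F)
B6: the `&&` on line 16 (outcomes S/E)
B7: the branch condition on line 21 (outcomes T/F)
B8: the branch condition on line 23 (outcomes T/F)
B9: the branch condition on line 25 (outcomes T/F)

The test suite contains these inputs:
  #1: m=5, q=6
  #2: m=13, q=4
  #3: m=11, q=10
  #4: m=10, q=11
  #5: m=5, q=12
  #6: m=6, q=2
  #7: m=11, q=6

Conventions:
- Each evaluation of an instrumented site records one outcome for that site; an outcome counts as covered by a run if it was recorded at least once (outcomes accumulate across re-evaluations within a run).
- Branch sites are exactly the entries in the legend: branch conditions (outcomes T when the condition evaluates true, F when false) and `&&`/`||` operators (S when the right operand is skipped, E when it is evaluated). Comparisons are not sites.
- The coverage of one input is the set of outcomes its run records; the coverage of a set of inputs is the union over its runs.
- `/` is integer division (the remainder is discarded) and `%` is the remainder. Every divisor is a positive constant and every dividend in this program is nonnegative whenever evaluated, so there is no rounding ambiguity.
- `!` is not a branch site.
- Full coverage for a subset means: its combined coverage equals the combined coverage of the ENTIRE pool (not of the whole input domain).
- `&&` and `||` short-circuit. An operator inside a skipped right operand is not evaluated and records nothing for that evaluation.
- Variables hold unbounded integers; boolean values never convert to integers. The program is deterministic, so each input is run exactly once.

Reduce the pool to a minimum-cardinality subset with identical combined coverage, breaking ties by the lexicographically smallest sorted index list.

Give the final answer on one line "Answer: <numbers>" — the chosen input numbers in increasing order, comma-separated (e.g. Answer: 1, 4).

input #1, m=5, q=6: outcomes B1=F, B2=F, B4=F, B5=F, B6=E, B7=F, B8=F, B9=T
input #2, m=13, q=4: outcomes B1=F, B2=T, B3=T, B5=F, B6=S, B7=F, B8=F, B9=T
input #3, m=11, q=10: outcomes B1=T, B5=T, B6=E, B7=F, B8=F, B9=F
input #4, m=10, q=11: outcomes B1=T, B5=F, B6=S, B7=F, B8=F, B9=F
input #5, m=5, q=12: outcomes B1=T, B5=T, B6=E, B7=F, B8=F, B9=F
input #6, m=6, q=2: outcomes B1=F, B2=T, B3=F, B5=F, B6=S, B7=F, B8=T
input #7, m=11, q=6: outcomes B1=F, B2=F, B4=F, B5=F, B6=E, B7=F, B8=F, B9=T
union over all inputs: B1=T, B1=F, B2=T, B2=F, B3=T, B3=F, B4=F, B5=T, B5=F, B6=S, B6=E, B7=F, B8=T, B8=F, B9=T, B9=F (16 outcomes)
size 1 is not enough: best union over all size-1 subsets is 8/16
size 2 is not enough: best union over all size-2 subsets is 12/16
size 3 is not enough: best union over all size-3 subsets is 15/16
the canonical winner is {1, 2, 3, 6}: size 4, full 16-outcome coverage, earliest index list among size-4 covers

Answer: 1, 2, 3, 6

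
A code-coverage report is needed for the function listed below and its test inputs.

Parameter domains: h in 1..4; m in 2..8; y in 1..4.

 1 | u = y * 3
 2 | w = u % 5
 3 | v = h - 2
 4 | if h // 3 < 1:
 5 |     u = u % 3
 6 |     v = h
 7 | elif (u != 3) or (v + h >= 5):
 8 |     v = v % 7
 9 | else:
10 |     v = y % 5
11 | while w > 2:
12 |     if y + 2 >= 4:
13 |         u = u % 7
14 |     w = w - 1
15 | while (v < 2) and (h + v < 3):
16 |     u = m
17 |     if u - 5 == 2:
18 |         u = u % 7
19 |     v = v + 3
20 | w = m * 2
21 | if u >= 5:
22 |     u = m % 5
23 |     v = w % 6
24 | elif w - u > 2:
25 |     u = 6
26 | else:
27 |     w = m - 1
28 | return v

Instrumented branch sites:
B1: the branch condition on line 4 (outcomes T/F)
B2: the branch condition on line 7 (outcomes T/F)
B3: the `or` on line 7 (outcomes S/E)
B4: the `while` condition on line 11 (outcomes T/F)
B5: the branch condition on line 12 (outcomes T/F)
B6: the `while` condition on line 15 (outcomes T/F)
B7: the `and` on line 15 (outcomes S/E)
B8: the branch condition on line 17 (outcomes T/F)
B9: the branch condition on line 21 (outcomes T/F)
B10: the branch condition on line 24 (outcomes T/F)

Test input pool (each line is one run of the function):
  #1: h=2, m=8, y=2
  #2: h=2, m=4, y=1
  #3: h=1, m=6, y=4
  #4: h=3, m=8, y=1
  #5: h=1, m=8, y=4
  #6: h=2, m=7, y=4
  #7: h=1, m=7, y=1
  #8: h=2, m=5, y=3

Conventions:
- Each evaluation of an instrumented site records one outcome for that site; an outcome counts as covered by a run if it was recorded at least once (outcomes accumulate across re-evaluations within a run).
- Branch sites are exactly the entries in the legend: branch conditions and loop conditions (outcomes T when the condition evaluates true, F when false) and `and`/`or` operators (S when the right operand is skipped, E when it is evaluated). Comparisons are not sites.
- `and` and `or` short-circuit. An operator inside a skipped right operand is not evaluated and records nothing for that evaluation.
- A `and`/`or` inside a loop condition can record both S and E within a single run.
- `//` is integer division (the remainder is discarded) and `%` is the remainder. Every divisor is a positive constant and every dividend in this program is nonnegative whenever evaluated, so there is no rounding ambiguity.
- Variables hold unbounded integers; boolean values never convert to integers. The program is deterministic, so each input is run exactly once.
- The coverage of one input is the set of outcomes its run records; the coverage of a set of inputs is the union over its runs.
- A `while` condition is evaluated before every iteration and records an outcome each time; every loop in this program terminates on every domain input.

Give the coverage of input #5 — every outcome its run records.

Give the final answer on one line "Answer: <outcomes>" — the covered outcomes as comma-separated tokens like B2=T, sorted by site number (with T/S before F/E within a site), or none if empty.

Running input #5 (h=1, m=8, y=4), event by event:
  B1->T, B4->F, B7->E, B6->T, B8->F, B7->S, B6->F, B9->T
as a set, this run covers: B1=T, B4=F, B6=T, B6=F, B7=S, B7=E, B8=F, B9=T

Answer: B1=T, B4=F, B6=T, B6=F, B7=S, B7=E, B8=F, B9=T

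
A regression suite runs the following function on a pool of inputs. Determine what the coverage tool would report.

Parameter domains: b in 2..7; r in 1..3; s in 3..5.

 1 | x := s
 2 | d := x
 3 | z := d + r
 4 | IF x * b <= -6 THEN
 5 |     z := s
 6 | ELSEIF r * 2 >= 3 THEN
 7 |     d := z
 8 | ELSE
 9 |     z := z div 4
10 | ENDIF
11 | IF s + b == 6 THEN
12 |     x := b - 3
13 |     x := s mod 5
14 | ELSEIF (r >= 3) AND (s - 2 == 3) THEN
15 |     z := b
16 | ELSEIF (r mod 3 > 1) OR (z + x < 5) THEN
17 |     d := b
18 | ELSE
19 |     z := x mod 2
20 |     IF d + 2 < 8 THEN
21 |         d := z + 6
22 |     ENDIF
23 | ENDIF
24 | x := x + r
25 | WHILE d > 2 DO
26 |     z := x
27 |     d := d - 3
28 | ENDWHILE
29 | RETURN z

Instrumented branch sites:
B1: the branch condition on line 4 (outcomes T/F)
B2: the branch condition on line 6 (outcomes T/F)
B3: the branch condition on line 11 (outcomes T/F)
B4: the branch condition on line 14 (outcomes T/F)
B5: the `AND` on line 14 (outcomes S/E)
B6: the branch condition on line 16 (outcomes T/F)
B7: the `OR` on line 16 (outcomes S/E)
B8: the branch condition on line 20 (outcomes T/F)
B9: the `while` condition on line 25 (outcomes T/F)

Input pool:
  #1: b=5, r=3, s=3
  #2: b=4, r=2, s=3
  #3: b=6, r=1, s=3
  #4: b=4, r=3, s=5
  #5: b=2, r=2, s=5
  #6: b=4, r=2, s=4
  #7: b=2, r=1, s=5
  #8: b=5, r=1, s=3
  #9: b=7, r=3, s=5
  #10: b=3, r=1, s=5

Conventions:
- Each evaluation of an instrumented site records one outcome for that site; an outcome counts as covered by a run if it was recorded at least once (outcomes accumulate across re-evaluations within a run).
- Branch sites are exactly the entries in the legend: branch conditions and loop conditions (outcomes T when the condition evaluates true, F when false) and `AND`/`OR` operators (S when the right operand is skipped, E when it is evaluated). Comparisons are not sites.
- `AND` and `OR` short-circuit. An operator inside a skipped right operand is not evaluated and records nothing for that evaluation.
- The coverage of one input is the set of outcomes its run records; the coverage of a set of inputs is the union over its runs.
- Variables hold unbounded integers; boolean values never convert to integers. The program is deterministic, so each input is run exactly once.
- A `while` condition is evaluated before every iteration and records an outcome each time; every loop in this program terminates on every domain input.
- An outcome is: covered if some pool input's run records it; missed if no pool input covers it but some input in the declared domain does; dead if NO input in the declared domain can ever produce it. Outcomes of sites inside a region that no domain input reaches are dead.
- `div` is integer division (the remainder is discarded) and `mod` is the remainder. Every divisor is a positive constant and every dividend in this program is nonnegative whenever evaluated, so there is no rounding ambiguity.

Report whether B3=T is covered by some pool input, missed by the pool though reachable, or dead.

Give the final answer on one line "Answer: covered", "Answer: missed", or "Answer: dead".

no pool input records B3=T
but domain input (b=2, r=1, s=4) does record it -> reachable, so missed

Answer: missed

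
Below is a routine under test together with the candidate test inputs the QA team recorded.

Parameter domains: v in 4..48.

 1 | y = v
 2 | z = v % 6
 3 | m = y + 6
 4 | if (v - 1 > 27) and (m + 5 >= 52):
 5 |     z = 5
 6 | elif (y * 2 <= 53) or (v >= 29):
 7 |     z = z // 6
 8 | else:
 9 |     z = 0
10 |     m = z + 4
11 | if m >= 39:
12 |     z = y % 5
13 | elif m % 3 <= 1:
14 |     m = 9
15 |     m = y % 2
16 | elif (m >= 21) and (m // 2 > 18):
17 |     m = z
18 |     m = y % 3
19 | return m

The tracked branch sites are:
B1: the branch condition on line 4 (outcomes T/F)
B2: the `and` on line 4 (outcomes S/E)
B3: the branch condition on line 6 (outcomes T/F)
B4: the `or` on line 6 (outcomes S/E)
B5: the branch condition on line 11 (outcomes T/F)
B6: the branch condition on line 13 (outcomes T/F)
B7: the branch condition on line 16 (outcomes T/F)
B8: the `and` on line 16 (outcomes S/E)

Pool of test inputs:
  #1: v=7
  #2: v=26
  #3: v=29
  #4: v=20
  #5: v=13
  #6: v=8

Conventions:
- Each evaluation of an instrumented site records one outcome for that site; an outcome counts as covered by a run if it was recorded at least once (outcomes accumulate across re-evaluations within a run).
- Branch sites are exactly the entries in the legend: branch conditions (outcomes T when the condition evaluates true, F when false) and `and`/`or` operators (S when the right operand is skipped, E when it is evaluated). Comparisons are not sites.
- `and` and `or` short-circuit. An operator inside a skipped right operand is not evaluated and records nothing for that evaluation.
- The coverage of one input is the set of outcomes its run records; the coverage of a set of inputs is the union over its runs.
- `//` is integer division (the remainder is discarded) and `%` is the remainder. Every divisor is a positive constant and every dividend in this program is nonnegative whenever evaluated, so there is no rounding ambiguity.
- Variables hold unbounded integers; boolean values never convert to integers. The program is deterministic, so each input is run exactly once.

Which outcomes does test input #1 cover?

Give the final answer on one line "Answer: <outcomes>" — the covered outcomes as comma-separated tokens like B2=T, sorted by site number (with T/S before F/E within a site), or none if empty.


Simulating input #1 (v=7) step by step:
  B2->S, B1->F, B4->S, B3->T, B5->F, B6->T
collecting distinct outcomes: B1=F, B2=S, B3=T, B4=S, B5=F, B6=T
Answer: B1=F, B2=S, B3=T, B4=S, B5=F, B6=T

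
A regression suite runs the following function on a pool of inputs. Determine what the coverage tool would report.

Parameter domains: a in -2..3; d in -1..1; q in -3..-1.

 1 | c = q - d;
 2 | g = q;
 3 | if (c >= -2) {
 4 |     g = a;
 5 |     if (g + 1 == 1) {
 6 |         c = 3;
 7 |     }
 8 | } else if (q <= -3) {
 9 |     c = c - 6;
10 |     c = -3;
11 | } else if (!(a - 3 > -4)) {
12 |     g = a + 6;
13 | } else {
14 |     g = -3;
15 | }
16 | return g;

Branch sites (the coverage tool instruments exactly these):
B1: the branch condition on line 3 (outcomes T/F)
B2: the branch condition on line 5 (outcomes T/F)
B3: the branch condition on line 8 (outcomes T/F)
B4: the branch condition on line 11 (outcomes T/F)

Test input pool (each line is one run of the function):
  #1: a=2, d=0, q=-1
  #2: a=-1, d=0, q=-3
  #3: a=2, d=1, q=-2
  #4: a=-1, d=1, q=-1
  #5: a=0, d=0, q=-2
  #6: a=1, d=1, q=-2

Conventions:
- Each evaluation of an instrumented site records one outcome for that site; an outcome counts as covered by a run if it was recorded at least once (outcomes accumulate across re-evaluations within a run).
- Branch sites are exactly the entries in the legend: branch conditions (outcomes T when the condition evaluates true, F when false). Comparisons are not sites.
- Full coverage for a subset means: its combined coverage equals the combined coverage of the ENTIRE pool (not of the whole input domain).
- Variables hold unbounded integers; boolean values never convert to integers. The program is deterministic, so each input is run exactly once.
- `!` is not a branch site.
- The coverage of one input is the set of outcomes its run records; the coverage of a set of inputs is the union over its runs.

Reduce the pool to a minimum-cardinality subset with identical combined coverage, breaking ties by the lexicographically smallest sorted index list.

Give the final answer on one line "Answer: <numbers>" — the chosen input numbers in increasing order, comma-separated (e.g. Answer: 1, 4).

run #1 (a=2, d=0, q=-1) runs B1->T, B2->F; records B1=T, B2=F
run #2 (a=-1, d=0, q=-3) runs B1->F, B3->T; records B1=F, B3=T
run #3 (a=2, d=1, q=-2) runs B1->F, B3->F, B4->F; records B1=F, B3=F, B4=F
run #4 (a=-1, d=1, q=-1) runs B1->T, B2->F; records B1=T, B2=F
run #5 (a=0, d=0, q=-2) runs B1->T, B2->T; records B1=T, B2=T
run #6 (a=1, d=1, q=-2) runs B1->F, B3->F, B4->F; records B1=F, B3=F, B4=F
union over all inputs: B1=T, B1=F, B2=T, B2=F, B3=T, B3=F, B4=F (7 outcomes)
no size-1 subset reaches all 7 outcomes (best union: 3/7)
no size-2 subset reaches all 7 outcomes (best union: 5/7)
no size-3 subset reaches all 7 outcomes (best union: 6/7)
size 4: inputs {1, 2, 3, 5} cover all 7 outcomes, and no lexicographically smaller subset of this size does

Answer: 1, 2, 3, 5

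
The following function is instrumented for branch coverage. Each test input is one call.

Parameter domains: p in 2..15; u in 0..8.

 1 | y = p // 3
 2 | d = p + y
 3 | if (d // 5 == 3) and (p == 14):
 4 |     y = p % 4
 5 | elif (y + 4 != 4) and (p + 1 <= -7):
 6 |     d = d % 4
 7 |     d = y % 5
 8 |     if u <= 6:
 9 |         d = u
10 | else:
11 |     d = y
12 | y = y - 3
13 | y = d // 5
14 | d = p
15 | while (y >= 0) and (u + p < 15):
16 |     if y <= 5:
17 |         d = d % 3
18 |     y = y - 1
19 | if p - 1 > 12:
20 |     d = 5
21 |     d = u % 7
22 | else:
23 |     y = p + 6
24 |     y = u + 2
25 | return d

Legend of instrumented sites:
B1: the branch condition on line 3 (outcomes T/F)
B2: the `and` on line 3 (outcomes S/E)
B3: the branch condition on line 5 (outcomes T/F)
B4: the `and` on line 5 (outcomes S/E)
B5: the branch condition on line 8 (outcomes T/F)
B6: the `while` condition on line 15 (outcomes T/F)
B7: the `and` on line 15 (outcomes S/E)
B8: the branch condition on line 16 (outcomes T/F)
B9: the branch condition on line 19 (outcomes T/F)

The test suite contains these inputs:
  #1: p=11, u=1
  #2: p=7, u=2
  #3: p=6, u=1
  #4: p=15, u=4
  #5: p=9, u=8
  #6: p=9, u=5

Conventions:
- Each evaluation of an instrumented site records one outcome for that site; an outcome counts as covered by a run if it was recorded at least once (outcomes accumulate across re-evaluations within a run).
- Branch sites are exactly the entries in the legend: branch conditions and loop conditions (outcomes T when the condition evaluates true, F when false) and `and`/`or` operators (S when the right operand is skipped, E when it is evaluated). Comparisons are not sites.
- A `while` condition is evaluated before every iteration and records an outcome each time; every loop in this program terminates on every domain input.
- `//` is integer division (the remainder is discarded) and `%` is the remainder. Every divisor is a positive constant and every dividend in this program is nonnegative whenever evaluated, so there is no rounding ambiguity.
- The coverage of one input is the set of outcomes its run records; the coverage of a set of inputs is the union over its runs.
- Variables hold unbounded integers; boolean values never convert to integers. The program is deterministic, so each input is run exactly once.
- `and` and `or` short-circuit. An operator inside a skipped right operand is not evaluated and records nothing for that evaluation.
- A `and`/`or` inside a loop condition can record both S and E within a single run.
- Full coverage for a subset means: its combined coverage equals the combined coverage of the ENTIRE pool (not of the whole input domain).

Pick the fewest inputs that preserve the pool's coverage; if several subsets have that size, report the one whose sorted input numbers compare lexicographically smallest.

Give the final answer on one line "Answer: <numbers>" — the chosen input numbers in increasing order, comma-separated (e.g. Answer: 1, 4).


test 1 (p=11, u=1) hits B1=F, B2=S, B3=F, B4=E, B6=T, B6=F, B7=S, B7=E, B8=T, B9=F
test 2 (p=7, u=2) hits B1=F, B2=S, B3=F, B4=E, B6=T, B6=F, B7=S, B7=E, B8=T, B9=F
test 3 (p=6, u=1) hits B1=F, B2=S, B3=F, B4=E, B6=T, B6=F, B7=S, B7=E, B8=T, B9=F
test 4 (p=15, u=4) hits B1=F, B2=S, B3=F, B4=E, B6=F, B7=E, B9=T
test 5 (p=9, u=8) hits B1=F, B2=S, B3=F, B4=E, B6=F, B7=E, B9=F
test 6 (p=9, u=5) hits B1=F, B2=S, B3=F, B4=E, B6=T, B6=F, B7=S, B7=E, B8=T, B9=F
pool-wide coverage (11 outcomes): B1=F, B2=S, B3=F, B4=E, B6=T, B6=F, B7=S, B7=E, B8=T, B9=T, B9=F
size 1 is not enough: best union over all size-1 subsets is 10/11
at size 2, {1, 4} reaches all 11 outcomes; every lexicographically earlier size-2 subset fails
Answer: 1, 4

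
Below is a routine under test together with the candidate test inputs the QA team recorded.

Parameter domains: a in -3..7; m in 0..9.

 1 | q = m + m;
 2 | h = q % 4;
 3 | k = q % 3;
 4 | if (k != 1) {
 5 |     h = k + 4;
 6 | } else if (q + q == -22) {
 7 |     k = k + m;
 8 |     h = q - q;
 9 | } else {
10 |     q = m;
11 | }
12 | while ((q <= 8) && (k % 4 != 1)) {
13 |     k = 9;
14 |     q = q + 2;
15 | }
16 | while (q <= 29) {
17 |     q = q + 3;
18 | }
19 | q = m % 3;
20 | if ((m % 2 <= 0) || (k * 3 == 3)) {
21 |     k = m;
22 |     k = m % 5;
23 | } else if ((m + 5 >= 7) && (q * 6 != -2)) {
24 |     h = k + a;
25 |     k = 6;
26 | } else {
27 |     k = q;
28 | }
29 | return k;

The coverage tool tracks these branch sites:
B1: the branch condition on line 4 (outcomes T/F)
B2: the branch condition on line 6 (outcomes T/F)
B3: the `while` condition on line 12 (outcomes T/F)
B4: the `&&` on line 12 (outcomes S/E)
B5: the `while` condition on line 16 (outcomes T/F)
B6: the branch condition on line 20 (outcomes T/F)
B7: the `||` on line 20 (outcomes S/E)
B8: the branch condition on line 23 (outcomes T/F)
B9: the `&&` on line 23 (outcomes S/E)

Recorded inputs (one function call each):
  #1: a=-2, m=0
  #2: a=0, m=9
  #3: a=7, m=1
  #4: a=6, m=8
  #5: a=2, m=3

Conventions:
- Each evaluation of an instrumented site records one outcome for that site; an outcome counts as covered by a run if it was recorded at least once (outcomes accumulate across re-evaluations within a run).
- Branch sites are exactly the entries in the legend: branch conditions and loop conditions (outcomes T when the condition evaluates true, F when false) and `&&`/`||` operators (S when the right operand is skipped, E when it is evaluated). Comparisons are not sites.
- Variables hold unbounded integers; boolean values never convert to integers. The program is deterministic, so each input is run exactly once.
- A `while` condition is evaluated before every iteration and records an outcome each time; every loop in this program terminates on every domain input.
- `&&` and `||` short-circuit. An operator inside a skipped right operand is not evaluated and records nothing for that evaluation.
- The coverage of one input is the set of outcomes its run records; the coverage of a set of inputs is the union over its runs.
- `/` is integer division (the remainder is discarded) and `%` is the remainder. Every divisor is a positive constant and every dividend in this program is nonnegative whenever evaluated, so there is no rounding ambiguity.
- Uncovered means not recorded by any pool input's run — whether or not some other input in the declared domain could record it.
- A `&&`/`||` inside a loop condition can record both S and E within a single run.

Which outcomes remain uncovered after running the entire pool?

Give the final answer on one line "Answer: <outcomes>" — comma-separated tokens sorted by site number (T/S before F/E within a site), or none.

#1 (a=-2, m=0) -> covered: B1=T, B3=T, B3=F, B4=E, B5=T, B5=F, B6=T, B7=S
#2 (a=0, m=9) -> covered: B1=T, B3=F, B4=S, B5=T, B5=F, B6=F, B7=E, B8=T, B9=E
#3 (a=7, m=1) -> covered: B1=T, B3=T, B3=F, B4=E, B5=T, B5=F, B6=F, B7=E, B8=F, B9=S
#4 (a=6, m=8) -> covered: B1=F, B2=F, B3=F, B4=E, B5=T, B5=F, B6=T, B7=S
#5 (a=2, m=3) -> covered: B1=T, B3=T, B3=F, B4=E, B5=T, B5=F, B6=F, B7=E, B8=T, B9=E
union over the pool: B1=T, B1=F, B2=F, B3=T, B3=F, B4=S, B4=E, B5=T, B5=F, B6=T, B6=F, B7=S, B7=E, B8=T, B8=F, B9=S, B9=E
uncovered (1 of 18): B2=T

Answer: B2=T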